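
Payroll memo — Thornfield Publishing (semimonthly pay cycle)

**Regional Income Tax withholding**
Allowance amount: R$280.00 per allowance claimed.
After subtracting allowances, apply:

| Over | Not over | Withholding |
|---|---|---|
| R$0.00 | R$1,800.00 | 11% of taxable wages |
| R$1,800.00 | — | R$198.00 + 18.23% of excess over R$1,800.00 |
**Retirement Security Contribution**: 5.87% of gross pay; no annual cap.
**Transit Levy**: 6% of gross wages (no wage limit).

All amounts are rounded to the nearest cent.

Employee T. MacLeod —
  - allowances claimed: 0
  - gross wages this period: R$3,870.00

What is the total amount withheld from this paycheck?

R$1,034.73

Regional Income Tax: taxable = R$3,870.00
  R$198.00 + 18.23% × (R$3,870.00 − R$1,800.00) = R$198.00 + 18.23% × R$2,070.00 = R$575.36
Retirement Security Contribution: 5.87% × R$3,870.00 = R$227.17
Transit Levy: 6% × R$3,870.00 = R$232.20
Total: R$575.36 + R$227.17 + R$232.20 = R$1,034.73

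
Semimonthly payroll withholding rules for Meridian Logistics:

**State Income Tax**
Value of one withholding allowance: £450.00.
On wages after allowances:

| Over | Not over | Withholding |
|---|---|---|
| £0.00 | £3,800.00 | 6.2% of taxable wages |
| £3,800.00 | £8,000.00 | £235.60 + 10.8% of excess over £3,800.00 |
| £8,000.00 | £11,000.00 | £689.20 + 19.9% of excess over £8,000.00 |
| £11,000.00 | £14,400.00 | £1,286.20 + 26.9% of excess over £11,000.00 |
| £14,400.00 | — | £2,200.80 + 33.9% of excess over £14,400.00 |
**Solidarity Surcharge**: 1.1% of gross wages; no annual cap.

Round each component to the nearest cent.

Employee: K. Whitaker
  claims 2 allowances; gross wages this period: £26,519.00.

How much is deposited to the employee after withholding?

State Income Tax: taxable = £26,519.00 − 2×£450.00 = £25,619.00
  £2,200.80 + 33.9% × (£25,619.00 − £14,400.00) = £2,200.80 + 33.9% × £11,219.00 = £6,004.04
Solidarity Surcharge: 1.1% × £26,519.00 = £291.71
Total withheld: £6,004.04 + £291.71 = £6,295.75
Net pay: £26,519.00 − £6,295.75 = £20,223.25

£20,223.25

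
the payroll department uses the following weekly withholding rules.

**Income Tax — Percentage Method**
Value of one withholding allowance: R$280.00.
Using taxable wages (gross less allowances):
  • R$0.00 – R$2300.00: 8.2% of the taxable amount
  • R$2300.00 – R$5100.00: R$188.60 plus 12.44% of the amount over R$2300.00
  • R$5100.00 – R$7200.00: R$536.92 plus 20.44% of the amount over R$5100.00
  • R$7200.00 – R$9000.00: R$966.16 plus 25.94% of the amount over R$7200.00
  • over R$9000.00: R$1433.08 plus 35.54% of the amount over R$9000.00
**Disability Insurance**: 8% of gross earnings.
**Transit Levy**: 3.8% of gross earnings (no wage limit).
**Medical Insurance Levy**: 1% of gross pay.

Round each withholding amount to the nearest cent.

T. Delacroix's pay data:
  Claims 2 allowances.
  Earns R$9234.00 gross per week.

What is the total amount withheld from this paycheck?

Income Tax: taxable = R$9234.00 − 2×R$280.00 = R$8674.00
  R$966.16 + 25.94% × (R$8674.00 − R$7200.00) = R$966.16 + 25.94% × R$1474.00 = R$1348.52
Disability Insurance: 8% × R$9234.00 = R$738.72
Transit Levy: 3.8% × R$9234.00 = R$350.89
Medical Insurance Levy: 1% × R$9234.00 = R$92.34
Total: R$1348.52 + R$738.72 + R$350.89 + R$92.34 = R$2530.47

R$2530.47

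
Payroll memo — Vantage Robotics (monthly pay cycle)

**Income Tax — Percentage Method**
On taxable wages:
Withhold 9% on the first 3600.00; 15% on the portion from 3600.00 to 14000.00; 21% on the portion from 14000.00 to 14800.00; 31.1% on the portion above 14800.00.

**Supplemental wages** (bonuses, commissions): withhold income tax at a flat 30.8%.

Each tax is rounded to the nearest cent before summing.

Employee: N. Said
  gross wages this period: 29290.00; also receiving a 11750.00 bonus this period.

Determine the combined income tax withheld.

10177.39

Income Tax: taxable = 29290.00
  2052.00 + 31.1% × (29290.00 − 14800.00) = 2052.00 + 31.1% × 14490.00 = 6558.39
Supplemental (30.8% flat on bonus): 30.8% × 11750.00 = 3619.00
Total income tax: 6558.39 + 3619.00 = 10177.39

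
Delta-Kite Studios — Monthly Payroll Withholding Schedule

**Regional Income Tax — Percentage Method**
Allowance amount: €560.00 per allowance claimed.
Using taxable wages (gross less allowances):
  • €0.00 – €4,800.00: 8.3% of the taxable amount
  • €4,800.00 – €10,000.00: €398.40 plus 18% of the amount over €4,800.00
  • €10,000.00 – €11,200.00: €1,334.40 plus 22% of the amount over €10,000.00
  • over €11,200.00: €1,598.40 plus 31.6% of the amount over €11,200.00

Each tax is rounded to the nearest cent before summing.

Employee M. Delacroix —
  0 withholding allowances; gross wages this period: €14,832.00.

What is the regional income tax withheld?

€2,746.11

Regional Income Tax: taxable = €14,832.00
  €1,598.40 + 31.6% × (€14,832.00 − €11,200.00) = €1,598.40 + 31.6% × €3,632.00 = €2,746.11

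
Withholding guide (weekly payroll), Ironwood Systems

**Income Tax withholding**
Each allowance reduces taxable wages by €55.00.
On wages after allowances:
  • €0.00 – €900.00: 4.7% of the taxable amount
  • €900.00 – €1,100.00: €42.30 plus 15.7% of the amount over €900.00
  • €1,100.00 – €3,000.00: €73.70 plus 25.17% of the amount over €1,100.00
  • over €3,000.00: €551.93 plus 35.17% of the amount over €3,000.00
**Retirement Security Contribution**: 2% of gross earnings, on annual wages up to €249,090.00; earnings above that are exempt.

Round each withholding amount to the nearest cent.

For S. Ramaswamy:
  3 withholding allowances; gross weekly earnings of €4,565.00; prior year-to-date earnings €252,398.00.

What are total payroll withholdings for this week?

Income Tax: taxable = €4,565.00 − 3×€55.00 = €4,400.00
  €551.93 + 35.17% × (€4,400.00 − €3,000.00) = €551.93 + 35.17% × €1,400.00 = €1,044.31
Retirement Security Contribution: YTD €252,398.00 ≥ cap €249,090.00 → €0.00
Total: €1,044.31 + €0.00 = €1,044.31

€1,044.31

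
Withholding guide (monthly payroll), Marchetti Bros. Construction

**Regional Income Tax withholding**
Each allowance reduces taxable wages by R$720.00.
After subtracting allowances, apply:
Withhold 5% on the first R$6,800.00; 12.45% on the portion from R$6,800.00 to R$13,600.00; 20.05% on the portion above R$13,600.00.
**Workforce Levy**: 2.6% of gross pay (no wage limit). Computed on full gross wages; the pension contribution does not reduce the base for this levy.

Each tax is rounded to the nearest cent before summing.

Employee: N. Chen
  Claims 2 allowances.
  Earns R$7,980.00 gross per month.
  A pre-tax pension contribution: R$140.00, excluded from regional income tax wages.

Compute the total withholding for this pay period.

R$527.48

Regional Income Tax: taxable = R$7,980.00 − R$140.00 − 2×R$720.00 = R$6,400.00
  5% × R$6,400.00 = R$320.00
Workforce Levy: 2.6% × R$7,980.00 = R$207.48
Total: R$320.00 + R$207.48 = R$527.48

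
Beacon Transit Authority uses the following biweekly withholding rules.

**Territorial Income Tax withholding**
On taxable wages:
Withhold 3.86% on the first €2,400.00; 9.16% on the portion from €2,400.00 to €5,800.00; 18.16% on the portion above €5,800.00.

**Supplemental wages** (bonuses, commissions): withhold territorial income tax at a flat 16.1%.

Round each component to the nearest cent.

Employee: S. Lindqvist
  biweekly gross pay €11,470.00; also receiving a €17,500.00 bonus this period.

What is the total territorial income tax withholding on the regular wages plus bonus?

€4,251.25

Territorial Income Tax: taxable = €11,470.00
  €404.08 + 18.16% × (€11,470.00 − €5,800.00) = €404.08 + 18.16% × €5,670.00 = €1,433.75
Supplemental (16.1% flat on bonus): 16.1% × €17,500.00 = €2,817.50
Total territorial income tax: €1,433.75 + €2,817.50 = €4,251.25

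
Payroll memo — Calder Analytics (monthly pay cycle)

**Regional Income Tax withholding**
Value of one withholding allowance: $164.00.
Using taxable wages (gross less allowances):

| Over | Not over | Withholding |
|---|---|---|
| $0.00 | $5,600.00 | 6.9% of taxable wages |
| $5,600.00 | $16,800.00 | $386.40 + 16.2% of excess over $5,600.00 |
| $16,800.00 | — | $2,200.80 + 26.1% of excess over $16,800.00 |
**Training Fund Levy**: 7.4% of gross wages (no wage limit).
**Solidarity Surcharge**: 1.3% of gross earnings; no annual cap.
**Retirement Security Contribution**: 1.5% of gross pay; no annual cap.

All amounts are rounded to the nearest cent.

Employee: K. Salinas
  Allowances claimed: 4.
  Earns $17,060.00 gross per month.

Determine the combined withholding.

Regional Income Tax: taxable = $17,060.00 − 4×$164.00 = $16,404.00
  $386.40 + 16.2% × ($16,404.00 − $5,600.00) = $386.40 + 16.2% × $10,804.00 = $2,136.65
Training Fund Levy: 7.4% × $17,060.00 = $1,262.44
Solidarity Surcharge: 1.3% × $17,060.00 = $221.78
Retirement Security Contribution: 1.5% × $17,060.00 = $255.90
Total: $2,136.65 + $1,262.44 + $221.78 + $255.90 = $3,876.77

$3,876.77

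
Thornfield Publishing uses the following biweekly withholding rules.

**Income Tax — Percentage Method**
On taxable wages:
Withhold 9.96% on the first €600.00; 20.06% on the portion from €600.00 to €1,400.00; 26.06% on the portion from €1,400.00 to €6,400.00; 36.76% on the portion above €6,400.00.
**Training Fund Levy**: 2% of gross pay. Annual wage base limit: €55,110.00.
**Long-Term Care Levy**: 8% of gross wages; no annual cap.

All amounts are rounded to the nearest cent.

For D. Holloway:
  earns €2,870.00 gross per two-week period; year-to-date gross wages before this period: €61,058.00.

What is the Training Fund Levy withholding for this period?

€0.00

Training Fund Levy: YTD €61,058.00 ≥ cap €55,110.00 → €0.00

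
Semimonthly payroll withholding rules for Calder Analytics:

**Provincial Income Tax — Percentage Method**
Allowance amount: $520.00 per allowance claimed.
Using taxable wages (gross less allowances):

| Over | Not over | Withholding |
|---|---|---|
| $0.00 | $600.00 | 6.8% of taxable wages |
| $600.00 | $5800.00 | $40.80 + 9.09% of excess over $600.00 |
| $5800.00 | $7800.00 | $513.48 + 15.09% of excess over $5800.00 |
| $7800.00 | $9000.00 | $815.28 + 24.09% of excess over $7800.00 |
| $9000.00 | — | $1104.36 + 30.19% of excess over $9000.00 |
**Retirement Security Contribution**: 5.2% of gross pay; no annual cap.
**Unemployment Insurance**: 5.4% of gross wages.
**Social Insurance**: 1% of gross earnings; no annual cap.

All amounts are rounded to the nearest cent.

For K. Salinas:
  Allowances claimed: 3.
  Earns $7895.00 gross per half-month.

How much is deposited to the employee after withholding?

$6384.97

Provincial Income Tax: taxable = $7895.00 − 3×$520.00 = $6335.00
  $513.48 + 15.09% × ($6335.00 − $5800.00) = $513.48 + 15.09% × $535.00 = $594.21
Retirement Security Contribution: 5.2% × $7895.00 = $410.54
Unemployment Insurance: 5.4% × $7895.00 = $426.33
Social Insurance: 1% × $7895.00 = $78.95
Total withheld: $594.21 + $410.54 + $426.33 + $78.95 = $1510.03
Net pay: $7895.00 − $1510.03 = $6384.97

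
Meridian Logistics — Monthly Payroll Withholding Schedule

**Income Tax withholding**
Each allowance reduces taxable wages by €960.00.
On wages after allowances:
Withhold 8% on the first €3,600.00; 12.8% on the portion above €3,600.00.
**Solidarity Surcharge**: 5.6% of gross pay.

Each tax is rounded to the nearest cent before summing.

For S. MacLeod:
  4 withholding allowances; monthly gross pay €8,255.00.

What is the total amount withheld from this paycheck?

Income Tax: taxable = €8,255.00 − 4×€960.00 = €4,415.00
  €288.00 + 12.8% × (€4,415.00 − €3,600.00) = €288.00 + 12.8% × €815.00 = €392.32
Solidarity Surcharge: 5.6% × €8,255.00 = €462.28
Total: €392.32 + €462.28 = €854.60

€854.60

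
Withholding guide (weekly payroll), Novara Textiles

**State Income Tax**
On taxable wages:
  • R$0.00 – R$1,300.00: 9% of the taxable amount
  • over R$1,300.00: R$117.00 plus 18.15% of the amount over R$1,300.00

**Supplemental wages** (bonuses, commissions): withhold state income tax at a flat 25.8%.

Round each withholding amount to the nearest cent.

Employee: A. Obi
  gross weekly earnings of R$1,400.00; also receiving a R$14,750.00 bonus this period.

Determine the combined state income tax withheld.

R$3,940.65

State Income Tax: taxable = R$1,400.00
  R$117.00 + 18.15% × (R$1,400.00 − R$1,300.00) = R$117.00 + 18.15% × R$100.00 = R$135.15
Supplemental (25.8% flat on bonus): 25.8% × R$14,750.00 = R$3,805.50
Total state income tax: R$135.15 + R$3,805.50 = R$3,940.65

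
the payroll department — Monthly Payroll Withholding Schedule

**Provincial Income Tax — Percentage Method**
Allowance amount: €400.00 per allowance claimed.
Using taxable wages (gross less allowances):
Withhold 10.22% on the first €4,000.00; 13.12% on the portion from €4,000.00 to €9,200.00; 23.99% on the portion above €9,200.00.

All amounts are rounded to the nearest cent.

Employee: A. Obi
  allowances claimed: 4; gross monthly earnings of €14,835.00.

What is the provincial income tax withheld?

€2,059.04

Provincial Income Tax: taxable = €14,835.00 − 4×€400.00 = €13,235.00
  €1,091.04 + 23.99% × (€13,235.00 − €9,200.00) = €1,091.04 + 23.99% × €4,035.00 = €2,059.04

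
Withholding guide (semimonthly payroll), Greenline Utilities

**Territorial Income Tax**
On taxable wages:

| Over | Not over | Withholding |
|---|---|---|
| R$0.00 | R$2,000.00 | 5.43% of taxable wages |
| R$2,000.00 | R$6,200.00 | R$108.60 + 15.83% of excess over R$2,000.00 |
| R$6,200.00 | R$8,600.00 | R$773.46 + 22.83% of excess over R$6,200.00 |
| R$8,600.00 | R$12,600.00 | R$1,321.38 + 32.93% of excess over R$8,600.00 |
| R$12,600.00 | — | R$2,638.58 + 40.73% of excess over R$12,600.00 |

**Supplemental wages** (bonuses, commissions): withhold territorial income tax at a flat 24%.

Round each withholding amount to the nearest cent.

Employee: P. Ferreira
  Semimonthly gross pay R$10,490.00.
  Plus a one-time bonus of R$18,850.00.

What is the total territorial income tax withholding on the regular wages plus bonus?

R$6,467.76

Territorial Income Tax: taxable = R$10,490.00
  R$1,321.38 + 32.93% × (R$10,490.00 − R$8,600.00) = R$1,321.38 + 32.93% × R$1,890.00 = R$1,943.76
Supplemental (24% flat on bonus): 24% × R$18,850.00 = R$4,524.00
Total territorial income tax: R$1,943.76 + R$4,524.00 = R$6,467.76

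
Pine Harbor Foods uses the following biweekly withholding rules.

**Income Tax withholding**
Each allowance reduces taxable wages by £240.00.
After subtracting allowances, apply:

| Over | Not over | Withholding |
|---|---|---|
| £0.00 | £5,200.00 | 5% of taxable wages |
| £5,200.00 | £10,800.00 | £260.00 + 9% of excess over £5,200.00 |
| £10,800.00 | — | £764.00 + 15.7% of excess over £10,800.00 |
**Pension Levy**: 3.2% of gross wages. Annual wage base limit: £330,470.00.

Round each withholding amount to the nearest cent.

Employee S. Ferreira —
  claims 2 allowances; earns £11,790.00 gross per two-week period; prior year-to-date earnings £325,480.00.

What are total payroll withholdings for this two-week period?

£1,003.75

Income Tax: taxable = £11,790.00 − 2×£240.00 = £11,310.00
  £764.00 + 15.7% × (£11,310.00 − £10,800.00) = £764.00 + 15.7% × £510.00 = £844.07
Pension Levy: cap £330,470.00 − YTD £325,480.00 = £4,990.00 subject; 3.2% × £4,990.00 = £159.68
Total: £844.07 + £159.68 = £1,003.75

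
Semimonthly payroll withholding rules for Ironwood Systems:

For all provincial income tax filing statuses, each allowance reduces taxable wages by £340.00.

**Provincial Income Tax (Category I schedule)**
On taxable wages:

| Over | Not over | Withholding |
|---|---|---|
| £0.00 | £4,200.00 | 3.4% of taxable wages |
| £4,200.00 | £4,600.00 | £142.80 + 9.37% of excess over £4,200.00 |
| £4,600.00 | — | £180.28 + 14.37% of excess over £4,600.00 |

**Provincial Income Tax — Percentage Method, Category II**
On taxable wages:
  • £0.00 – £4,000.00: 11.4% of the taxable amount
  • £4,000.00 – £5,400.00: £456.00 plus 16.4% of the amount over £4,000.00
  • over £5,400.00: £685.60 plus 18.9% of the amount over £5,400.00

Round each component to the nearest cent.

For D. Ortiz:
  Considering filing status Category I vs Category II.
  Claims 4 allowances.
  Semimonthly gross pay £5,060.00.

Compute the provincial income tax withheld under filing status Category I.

£125.80

Provincial Income Tax (Category I): taxable = £5,060.00 − 4×£340.00 = £3,700.00
  3.4% × £3,700.00 = £125.80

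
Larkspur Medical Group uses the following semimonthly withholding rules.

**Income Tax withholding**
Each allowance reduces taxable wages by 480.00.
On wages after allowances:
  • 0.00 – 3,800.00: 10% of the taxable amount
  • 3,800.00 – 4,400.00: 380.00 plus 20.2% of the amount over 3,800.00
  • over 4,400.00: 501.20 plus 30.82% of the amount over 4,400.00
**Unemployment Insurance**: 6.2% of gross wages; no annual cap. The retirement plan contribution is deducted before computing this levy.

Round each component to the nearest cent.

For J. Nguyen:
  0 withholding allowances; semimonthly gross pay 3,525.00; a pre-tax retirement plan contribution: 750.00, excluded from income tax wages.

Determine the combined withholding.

449.55

Income Tax: taxable = 3,525.00 − 750.00 = 2,775.00
  10% × 2,775.00 = 277.50
Unemployment Insurance: 6.2% × 2,775.00 = 172.05
Total: 277.50 + 172.05 = 449.55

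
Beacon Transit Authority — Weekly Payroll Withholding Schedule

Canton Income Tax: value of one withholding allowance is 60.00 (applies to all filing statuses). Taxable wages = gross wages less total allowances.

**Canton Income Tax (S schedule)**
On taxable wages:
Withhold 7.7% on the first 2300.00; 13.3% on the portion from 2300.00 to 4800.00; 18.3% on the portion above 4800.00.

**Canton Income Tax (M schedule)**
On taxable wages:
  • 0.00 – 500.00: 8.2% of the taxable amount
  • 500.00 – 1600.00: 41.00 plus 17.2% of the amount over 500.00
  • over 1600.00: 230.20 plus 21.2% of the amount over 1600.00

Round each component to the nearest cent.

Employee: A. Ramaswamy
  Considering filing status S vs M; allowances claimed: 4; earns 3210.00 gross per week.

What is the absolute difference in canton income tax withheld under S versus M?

Canton Income Tax (S): taxable = 3210.00 − 4×60.00 = 2970.00
  177.10 + 13.3% × (2970.00 − 2300.00) = 177.10 + 13.3% × 670.00 = 266.21
Canton Income Tax (M): taxable = 3210.00 − 4×60.00 = 2970.00
  230.20 + 21.2% × (2970.00 − 1600.00) = 230.20 + 21.2% × 1370.00 = 520.64
Difference: |266.21 − 520.64| = 254.43 (higher under M)

254.43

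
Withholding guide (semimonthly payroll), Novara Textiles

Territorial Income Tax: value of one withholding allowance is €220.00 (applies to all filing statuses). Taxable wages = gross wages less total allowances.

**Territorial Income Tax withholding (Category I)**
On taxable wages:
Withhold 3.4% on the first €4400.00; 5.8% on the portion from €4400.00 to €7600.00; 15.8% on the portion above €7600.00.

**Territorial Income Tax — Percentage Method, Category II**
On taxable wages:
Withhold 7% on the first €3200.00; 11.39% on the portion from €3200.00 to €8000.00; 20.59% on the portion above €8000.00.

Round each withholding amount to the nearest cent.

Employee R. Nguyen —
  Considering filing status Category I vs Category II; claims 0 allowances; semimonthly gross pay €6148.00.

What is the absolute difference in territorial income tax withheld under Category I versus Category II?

Territorial Income Tax (Category I): taxable = €6148.00
  €149.60 + 5.8% × (€6148.00 − €4400.00) = €149.60 + 5.8% × €1748.00 = €250.98
Territorial Income Tax (Category II): taxable = €6148.00
  €224.00 + 11.39% × (€6148.00 − €3200.00) = €224.00 + 11.39% × €2948.00 = €559.78
Difference: |€250.98 − €559.78| = €308.80 (higher under Category II)

€308.80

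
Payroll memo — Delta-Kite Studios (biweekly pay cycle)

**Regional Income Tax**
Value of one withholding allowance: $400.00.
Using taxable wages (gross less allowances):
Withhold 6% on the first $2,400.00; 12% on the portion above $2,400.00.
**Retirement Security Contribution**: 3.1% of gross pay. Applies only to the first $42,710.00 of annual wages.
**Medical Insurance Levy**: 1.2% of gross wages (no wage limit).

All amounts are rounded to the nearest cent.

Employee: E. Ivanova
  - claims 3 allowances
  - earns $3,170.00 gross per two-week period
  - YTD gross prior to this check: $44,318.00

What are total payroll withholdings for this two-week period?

Regional Income Tax: taxable = $3,170.00 − 3×$400.00 = $1,970.00
  6% × $1,970.00 = $118.20
Retirement Security Contribution: YTD $44,318.00 ≥ cap $42,710.00 → $0.00
Medical Insurance Levy: 1.2% × $3,170.00 = $38.04
Total: $118.20 + $0.00 + $38.04 = $156.24

$156.24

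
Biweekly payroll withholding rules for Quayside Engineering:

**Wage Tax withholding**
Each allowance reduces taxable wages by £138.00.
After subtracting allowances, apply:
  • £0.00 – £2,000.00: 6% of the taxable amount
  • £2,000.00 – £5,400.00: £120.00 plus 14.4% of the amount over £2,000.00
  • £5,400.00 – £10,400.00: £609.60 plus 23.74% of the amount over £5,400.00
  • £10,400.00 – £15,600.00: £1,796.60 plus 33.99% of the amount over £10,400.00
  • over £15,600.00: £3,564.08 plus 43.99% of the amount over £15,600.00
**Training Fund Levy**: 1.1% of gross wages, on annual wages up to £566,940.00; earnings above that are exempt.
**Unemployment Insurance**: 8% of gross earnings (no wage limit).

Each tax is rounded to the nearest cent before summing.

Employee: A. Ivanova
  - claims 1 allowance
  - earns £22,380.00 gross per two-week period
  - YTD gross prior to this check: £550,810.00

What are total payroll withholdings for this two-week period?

Wage Tax: taxable = £22,380.00 − 1×£138.00 = £22,242.00
  £3,564.08 + 43.99% × (£22,242.00 − £15,600.00) = £3,564.08 + 43.99% × £6,642.00 = £6,485.90
Training Fund Levy: cap £566,940.00 − YTD £550,810.00 = £16,130.00 subject; 1.1% × £16,130.00 = £177.43
Unemployment Insurance: 8% × £22,380.00 = £1,790.40
Total: £6,485.90 + £177.43 + £1,790.40 = £8,453.73

£8,453.73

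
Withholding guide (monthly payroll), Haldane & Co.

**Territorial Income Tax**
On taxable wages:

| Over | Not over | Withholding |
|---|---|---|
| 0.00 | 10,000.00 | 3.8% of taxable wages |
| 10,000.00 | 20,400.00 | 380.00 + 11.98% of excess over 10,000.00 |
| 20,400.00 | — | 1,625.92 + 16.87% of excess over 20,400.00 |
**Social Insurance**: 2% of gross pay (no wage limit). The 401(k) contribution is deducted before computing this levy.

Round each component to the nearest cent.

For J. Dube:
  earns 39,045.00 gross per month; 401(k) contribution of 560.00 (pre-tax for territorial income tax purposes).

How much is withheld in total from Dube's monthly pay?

Territorial Income Tax: taxable = 39,045.00 − 560.00 = 38,485.00
  1,625.92 + 16.87% × (38,485.00 − 20,400.00) = 1,625.92 + 16.87% × 18,085.00 = 4,676.86
Social Insurance: 2% × 38,485.00 = 769.70
Total: 4,676.86 + 769.70 = 5,446.56

5,446.56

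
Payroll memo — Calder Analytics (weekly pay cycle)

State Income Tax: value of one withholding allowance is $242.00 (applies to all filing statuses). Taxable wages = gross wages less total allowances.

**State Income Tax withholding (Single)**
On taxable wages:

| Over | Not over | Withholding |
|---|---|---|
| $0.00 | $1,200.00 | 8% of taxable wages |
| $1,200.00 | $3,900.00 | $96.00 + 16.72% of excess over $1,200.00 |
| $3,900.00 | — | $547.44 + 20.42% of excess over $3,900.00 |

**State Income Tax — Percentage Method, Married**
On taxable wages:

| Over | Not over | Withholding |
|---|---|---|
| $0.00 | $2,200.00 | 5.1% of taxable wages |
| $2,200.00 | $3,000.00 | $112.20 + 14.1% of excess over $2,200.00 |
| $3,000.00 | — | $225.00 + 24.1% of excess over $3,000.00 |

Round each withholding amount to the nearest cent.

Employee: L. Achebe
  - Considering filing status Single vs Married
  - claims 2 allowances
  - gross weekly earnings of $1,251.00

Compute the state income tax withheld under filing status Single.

State Income Tax (Single): taxable = $1,251.00 − 2×$242.00 = $767.00
  8% × $767.00 = $61.36

$61.36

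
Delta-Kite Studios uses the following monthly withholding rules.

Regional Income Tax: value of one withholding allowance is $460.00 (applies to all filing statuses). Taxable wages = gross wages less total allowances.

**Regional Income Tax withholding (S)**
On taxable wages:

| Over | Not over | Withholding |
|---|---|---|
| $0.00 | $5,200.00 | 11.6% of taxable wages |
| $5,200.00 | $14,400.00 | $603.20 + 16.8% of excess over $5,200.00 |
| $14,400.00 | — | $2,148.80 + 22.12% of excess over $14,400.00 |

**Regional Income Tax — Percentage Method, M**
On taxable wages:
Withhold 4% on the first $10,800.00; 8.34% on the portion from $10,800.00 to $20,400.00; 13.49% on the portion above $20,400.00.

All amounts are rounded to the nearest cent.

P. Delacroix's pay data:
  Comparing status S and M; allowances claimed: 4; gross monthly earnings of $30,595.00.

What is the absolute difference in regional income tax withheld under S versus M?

Regional Income Tax (S): taxable = $30,595.00 − 4×$460.00 = $28,755.00
  $2,148.80 + 22.12% × ($28,755.00 − $14,400.00) = $2,148.80 + 22.12% × $14,355.00 = $5,324.13
Regional Income Tax (M): taxable = $30,595.00 − 4×$460.00 = $28,755.00
  $1,232.64 + 13.49% × ($28,755.00 − $20,400.00) = $1,232.64 + 13.49% × $8,355.00 = $2,359.73
Difference: |$5,324.13 − $2,359.73| = $2,964.40 (higher under S)

$2,964.40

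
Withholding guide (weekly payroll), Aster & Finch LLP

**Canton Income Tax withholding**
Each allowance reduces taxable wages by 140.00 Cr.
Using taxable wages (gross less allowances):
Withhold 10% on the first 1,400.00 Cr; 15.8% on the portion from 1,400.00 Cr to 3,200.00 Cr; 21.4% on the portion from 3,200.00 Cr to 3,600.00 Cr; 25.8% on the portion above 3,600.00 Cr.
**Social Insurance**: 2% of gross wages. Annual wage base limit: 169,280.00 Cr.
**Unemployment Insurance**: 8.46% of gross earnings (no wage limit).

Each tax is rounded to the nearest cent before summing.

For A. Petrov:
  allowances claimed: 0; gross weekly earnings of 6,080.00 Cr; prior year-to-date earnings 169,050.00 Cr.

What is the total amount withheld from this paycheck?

Canton Income Tax: taxable = 6,080.00 Cr
  510.00 Cr + 25.8% × (6,080.00 Cr − 3,600.00 Cr) = 510.00 Cr + 25.8% × 2,480.00 Cr = 1,149.84 Cr
Social Insurance: cap 169,280.00 Cr − YTD 169,050.00 Cr = 230.00 Cr subject; 2% × 230.00 Cr = 4.60 Cr
Unemployment Insurance: 8.46% × 6,080.00 Cr = 514.37 Cr
Total: 1,149.84 Cr + 4.60 Cr + 514.37 Cr = 1,668.81 Cr

1,668.81 Cr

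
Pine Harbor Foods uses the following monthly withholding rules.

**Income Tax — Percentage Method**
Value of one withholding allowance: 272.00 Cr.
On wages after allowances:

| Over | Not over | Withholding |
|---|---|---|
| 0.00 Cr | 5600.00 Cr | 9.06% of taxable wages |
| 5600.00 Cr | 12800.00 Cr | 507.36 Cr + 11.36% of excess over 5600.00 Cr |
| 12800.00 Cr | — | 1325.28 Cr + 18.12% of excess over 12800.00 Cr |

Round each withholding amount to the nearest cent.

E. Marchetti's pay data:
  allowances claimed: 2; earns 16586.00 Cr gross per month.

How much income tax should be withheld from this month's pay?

1912.73 Cr

Income Tax: taxable = 16586.00 Cr − 2×272.00 Cr = 16042.00 Cr
  1325.28 Cr + 18.12% × (16042.00 Cr − 12800.00 Cr) = 1325.28 Cr + 18.12% × 3242.00 Cr = 1912.73 Cr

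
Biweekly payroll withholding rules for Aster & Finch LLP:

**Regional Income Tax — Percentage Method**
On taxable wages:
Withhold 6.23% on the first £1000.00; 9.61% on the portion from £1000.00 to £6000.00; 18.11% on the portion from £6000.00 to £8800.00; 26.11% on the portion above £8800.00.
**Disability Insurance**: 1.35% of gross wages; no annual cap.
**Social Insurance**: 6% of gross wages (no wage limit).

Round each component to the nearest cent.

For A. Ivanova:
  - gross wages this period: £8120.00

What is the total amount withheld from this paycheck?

£1523.55

Regional Income Tax: taxable = £8120.00
  £542.80 + 18.11% × (£8120.00 − £6000.00) = £542.80 + 18.11% × £2120.00 = £926.73
Disability Insurance: 1.35% × £8120.00 = £109.62
Social Insurance: 6% × £8120.00 = £487.20
Total: £926.73 + £109.62 + £487.20 = £1523.55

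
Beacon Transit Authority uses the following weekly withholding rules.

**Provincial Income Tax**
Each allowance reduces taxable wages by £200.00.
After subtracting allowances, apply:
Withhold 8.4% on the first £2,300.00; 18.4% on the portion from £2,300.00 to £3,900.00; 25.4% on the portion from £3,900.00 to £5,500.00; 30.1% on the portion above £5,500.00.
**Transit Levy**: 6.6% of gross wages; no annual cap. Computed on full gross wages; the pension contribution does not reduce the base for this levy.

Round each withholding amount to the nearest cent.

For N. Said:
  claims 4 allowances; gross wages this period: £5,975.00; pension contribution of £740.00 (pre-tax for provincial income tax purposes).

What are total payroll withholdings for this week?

Provincial Income Tax: taxable = £5,975.00 − £740.00 − 4×£200.00 = £4,435.00
  £487.60 + 25.4% × (£4,435.00 − £3,900.00) = £487.60 + 25.4% × £535.00 = £623.49
Transit Levy: 6.6% × £5,975.00 = £394.35
Total: £623.49 + £394.35 = £1,017.84

£1,017.84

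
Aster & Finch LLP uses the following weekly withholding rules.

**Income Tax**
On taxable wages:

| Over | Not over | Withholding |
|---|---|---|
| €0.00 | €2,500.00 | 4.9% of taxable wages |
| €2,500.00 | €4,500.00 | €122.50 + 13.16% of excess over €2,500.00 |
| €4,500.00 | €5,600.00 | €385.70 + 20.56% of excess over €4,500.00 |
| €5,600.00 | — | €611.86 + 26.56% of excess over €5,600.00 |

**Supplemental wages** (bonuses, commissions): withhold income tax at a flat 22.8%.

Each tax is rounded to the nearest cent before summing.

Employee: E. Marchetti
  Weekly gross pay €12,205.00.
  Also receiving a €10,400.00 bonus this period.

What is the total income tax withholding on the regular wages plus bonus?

€4,737.35

Income Tax: taxable = €12,205.00
  €611.86 + 26.56% × (€12,205.00 − €5,600.00) = €611.86 + 26.56% × €6,605.00 = €2,366.15
Supplemental (22.8% flat on bonus): 22.8% × €10,400.00 = €2,371.20
Total income tax: €2,366.15 + €2,371.20 = €4,737.35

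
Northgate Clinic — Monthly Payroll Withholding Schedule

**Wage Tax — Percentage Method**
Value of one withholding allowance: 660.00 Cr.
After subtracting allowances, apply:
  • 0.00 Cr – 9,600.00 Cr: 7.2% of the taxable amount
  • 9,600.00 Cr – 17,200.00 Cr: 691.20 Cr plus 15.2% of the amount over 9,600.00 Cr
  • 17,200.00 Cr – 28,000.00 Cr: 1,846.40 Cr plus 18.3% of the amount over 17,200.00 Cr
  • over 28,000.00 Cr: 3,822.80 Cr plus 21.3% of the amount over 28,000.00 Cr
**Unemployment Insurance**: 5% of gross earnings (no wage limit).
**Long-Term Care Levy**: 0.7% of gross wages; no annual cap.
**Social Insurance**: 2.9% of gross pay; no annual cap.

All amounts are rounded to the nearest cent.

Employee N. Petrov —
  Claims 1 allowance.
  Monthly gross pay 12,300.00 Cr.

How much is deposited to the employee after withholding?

Wage Tax: taxable = 12,300.00 Cr − 1×660.00 Cr = 11,640.00 Cr
  691.20 Cr + 15.2% × (11,640.00 Cr − 9,600.00 Cr) = 691.20 Cr + 15.2% × 2,040.00 Cr = 1,001.28 Cr
Unemployment Insurance: 5% × 12,300.00 Cr = 615.00 Cr
Long-Term Care Levy: 0.7% × 12,300.00 Cr = 86.10 Cr
Social Insurance: 2.9% × 12,300.00 Cr = 356.70 Cr
Total withheld: 1,001.28 Cr + 615.00 Cr + 86.10 Cr + 356.70 Cr = 2,059.08 Cr
Net pay: 12,300.00 Cr − 2,059.08 Cr = 10,240.92 Cr

10,240.92 Cr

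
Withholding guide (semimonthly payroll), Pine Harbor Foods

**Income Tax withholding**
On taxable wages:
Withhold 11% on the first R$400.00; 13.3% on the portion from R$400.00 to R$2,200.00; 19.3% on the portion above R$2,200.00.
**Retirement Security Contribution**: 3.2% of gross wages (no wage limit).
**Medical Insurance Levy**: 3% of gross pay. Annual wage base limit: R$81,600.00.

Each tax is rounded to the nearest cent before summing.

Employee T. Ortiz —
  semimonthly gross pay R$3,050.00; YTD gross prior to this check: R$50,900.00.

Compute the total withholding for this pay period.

R$636.55

Income Tax: taxable = R$3,050.00
  R$283.40 + 19.3% × (R$3,050.00 − R$2,200.00) = R$283.40 + 19.3% × R$850.00 = R$447.45
Retirement Security Contribution: 3.2% × R$3,050.00 = R$97.60
Medical Insurance Levy: 3% × R$3,050.00 = R$91.50
Total: R$447.45 + R$97.60 + R$91.50 = R$636.55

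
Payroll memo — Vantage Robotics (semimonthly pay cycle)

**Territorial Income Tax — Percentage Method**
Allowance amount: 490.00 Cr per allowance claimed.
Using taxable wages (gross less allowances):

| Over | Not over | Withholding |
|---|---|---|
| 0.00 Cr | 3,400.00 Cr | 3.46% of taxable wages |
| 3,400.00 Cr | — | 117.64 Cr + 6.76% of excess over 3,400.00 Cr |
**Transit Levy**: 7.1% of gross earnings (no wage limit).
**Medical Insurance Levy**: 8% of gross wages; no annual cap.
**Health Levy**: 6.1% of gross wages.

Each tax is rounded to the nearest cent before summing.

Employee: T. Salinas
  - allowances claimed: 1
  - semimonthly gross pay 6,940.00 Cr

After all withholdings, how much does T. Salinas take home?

Territorial Income Tax: taxable = 6,940.00 Cr − 1×490.00 Cr = 6,450.00 Cr
  117.64 Cr + 6.76% × (6,450.00 Cr − 3,400.00 Cr) = 117.64 Cr + 6.76% × 3,050.00 Cr = 323.82 Cr
Transit Levy: 7.1% × 6,940.00 Cr = 492.74 Cr
Medical Insurance Levy: 8% × 6,940.00 Cr = 555.20 Cr
Health Levy: 6.1% × 6,940.00 Cr = 423.34 Cr
Total withheld: 323.82 Cr + 492.74 Cr + 555.20 Cr + 423.34 Cr = 1,795.10 Cr
Net pay: 6,940.00 Cr − 1,795.10 Cr = 5,144.90 Cr

5,144.90 Cr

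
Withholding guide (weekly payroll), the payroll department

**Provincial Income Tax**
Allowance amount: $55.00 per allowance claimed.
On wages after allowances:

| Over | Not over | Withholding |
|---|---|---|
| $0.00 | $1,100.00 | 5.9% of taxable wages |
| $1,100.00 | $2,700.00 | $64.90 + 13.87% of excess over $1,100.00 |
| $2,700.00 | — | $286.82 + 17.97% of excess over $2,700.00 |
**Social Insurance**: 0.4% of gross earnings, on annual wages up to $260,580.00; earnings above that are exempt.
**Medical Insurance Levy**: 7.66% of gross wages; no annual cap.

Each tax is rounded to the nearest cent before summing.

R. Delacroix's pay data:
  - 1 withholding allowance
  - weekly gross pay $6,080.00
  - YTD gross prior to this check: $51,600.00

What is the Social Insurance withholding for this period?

Social Insurance: 0.4% × $6,080.00 = $24.32

$24.32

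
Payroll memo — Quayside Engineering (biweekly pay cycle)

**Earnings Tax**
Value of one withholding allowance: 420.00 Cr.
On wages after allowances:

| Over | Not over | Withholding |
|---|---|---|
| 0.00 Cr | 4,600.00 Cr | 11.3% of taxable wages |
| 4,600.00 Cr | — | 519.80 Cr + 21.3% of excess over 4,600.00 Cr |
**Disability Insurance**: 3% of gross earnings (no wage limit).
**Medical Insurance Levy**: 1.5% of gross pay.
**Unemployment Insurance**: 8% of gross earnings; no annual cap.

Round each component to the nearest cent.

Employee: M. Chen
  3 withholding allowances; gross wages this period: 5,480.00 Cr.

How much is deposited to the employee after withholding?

Earnings Tax: taxable = 5,480.00 Cr − 3×420.00 Cr = 4,220.00 Cr
  11.3% × 4,220.00 Cr = 476.86 Cr
Disability Insurance: 3% × 5,480.00 Cr = 164.40 Cr
Medical Insurance Levy: 1.5% × 5,480.00 Cr = 82.20 Cr
Unemployment Insurance: 8% × 5,480.00 Cr = 438.40 Cr
Total withheld: 476.86 Cr + 164.40 Cr + 82.20 Cr + 438.40 Cr = 1,161.86 Cr
Net pay: 5,480.00 Cr − 1,161.86 Cr = 4,318.14 Cr

4,318.14 Cr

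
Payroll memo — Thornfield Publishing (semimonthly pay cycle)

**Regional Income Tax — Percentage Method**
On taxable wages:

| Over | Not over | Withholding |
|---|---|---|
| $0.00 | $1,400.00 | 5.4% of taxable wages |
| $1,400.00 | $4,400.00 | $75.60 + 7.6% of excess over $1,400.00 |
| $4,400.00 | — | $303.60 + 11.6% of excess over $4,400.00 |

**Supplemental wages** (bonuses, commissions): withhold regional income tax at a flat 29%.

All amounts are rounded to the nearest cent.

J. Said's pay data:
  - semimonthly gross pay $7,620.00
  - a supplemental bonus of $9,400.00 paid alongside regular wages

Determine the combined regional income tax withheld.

Regional Income Tax: taxable = $7,620.00
  $303.60 + 11.6% × ($7,620.00 − $4,400.00) = $303.60 + 11.6% × $3,220.00 = $677.12
Supplemental (29% flat on bonus): 29% × $9,400.00 = $2,726.00
Total regional income tax: $677.12 + $2,726.00 = $3,403.12

$3,403.12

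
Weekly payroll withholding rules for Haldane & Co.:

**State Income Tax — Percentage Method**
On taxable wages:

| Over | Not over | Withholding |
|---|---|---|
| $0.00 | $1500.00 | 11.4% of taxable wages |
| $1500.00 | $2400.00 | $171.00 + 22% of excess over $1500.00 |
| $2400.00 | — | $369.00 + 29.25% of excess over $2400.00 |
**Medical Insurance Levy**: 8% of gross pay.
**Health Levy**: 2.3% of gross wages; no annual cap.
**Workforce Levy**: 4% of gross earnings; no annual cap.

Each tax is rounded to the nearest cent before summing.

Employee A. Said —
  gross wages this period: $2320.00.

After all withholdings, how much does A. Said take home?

$1636.84

State Income Tax: taxable = $2320.00
  $171.00 + 22% × ($2320.00 − $1500.00) = $171.00 + 22% × $820.00 = $351.40
Medical Insurance Levy: 8% × $2320.00 = $185.60
Health Levy: 2.3% × $2320.00 = $53.36
Workforce Levy: 4% × $2320.00 = $92.80
Total withheld: $351.40 + $185.60 + $53.36 + $92.80 = $683.16
Net pay: $2320.00 − $683.16 = $1636.84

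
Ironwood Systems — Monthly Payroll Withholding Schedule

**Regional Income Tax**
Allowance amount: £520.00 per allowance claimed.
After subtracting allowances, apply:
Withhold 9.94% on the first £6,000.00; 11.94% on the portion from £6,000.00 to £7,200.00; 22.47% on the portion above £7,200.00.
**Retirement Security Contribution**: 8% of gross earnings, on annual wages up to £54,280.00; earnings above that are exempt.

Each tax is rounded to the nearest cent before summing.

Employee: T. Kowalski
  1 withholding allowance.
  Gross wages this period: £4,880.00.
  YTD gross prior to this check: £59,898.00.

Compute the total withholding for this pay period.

£433.38

Regional Income Tax: taxable = £4,880.00 − 1×£520.00 = £4,360.00
  9.94% × £4,360.00 = £433.38
Retirement Security Contribution: YTD £59,898.00 ≥ cap £54,280.00 → £0.00
Total: £433.38 + £0.00 = £433.38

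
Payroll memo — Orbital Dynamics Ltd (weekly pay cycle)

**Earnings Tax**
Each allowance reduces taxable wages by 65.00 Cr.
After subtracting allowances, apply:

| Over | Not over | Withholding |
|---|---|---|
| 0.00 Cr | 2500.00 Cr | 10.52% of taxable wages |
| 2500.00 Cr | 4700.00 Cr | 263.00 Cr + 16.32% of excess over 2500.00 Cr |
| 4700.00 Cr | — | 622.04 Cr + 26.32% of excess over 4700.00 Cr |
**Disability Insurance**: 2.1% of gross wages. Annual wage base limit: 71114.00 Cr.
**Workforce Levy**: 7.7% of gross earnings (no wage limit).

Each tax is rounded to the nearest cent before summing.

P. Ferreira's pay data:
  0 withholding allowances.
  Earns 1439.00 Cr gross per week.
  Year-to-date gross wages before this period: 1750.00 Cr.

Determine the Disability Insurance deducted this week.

Disability Insurance: 2.1% × 1439.00 Cr = 30.22 Cr

30.22 Cr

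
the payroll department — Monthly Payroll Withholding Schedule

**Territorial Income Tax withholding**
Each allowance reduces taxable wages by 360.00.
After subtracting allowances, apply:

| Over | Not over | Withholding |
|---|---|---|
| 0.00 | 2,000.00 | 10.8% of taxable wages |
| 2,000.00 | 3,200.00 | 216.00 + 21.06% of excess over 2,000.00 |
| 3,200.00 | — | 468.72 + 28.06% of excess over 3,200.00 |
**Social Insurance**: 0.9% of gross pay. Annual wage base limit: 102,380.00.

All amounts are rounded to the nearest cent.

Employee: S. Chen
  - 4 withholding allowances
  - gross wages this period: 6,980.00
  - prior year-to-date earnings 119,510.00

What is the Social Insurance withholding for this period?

Social Insurance: YTD 119,510.00 ≥ cap 102,380.00 → 0.00

0.00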